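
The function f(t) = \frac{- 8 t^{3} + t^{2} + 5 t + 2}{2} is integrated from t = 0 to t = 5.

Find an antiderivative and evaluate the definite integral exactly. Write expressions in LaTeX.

Any candidate F(t) must reproduce f(t) exactly when differentiated.
F(t) = - t^{4} + \frac{t^{3}}{6} + \frac{5 t^{2}}{4} + t is an antiderivative of f.
Check: d/dt[- t^{4} + \frac{t^{3}}{6} + \frac{5 t^{2}}{4} + t] = - 4 t^{3} + \frac{t^{2}}{2} + \frac{5 t}{2} + 1, which equals f(t).
F(5) = - \frac{6815}{12}; F(0) = 0.
Integral = F(5) - F(0) = - \frac{6815}{12}.

Antiderivative: F(t) = - t^{4} + \frac{t^{3}}{6} + \frac{5 t^{2}}{4} + t; value = - \frac{6815}{12}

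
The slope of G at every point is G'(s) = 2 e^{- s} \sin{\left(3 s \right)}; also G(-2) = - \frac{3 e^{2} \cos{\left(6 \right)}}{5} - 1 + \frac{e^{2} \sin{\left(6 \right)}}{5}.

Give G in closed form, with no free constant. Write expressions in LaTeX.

A first test for any G(s): its s-derivative must equal the given G'(s).
A general antiderivative is - \frac{e^{- s} \sin{\left(3 s \right)}}{5} - \frac{3 e^{- s} \cos{\left(3 s \right)}}{5} + C.
The condition gives C = - \frac{3 e^{2} \cos{\left(6 \right)}}{5} - 1 + \frac{e^{2} \sin{\left(6 \right)}}{5} - (- \frac{3 e^{2} \cos{\left(6 \right)}}{5} + \frac{e^{2} \sin{\left(6 \right)}}{5}) = -1.
So G(s) = \frac{\left(- 5 e^{s} - \sin{\left(3 s \right)} - 3 \cos{\left(3 s \right)}\right) e^{- s}}{5}.
Check: d/ds[\frac{\left(- 5 e^{s} - \sin{\left(3 s \right)} - 3 \cos{\left(3 s \right)}\right) e^{- s}}{5}] = 2 e^{- s} \sin{\left(3 s \right)} = G'(s).

G(s) = \frac{\left(- 5 e^{s} - \sin{\left(3 s \right)} - 3 \cos{\left(3 s \right)}\right) e^{- s}}{5}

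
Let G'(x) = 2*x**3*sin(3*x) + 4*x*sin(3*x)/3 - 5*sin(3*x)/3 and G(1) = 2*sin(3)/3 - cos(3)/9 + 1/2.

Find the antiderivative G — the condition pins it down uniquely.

G(x) = -2*x**3*cos(3*x)/3 + 2*x**2*sin(3*x)/3 + 5*cos(3*x)/9 + 1/2

Integrate term by term and add the pieces.
A general antiderivative is -2*x**3*cos(3*x)/3 + 2*x**2*sin(3*x)/3 + 5*cos(3*x)/9 + C.
The condition gives C = 2*sin(3)/3 - cos(3)/9 + 1/2 - (2*sin(3)/3 - cos(3)/9) = 1/2.
So G(x) = -2*x**3*cos(3*x)/3 + 2*x**2*sin(3*x)/3 + 5*cos(3*x)/9 + 1/2.
Check: d/dx[-2*x**3*cos(3*x)/3 + 2*x**2*sin(3*x)/3 + 5*cos(3*x)/9 + 1/2] = 2*x**3*sin(3*x) + 4*x*sin(3*x)/3 - 5*sin(3*x)/3 = G'(x).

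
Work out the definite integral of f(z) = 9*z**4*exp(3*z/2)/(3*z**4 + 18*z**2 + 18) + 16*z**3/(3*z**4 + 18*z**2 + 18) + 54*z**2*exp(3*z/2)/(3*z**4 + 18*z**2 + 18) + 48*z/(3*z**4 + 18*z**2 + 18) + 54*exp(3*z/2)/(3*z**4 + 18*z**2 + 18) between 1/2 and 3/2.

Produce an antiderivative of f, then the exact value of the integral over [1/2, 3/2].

Integrate term by term and add the pieces.
F(z) = 2*(3*exp(3*z/2) + 2*log(2*z**4/3 + 4*z**2 + 4))/3 is an antiderivative of f.
Check: d/dz[2*(3*exp(3*z/2) + 2*log(2*z**4/3 + 4*z**2 + 4))/3] = (9*z**4*exp(3*z/2) + 16*z**3 + 54*z**2*exp(3*z/2) + 48*z + 54*exp(3*z/2))/(3*z**4 + 18*z**2 + 18), which equals f(z).
F(3/2) = 4*log(131/8)/3 + 2*exp(9/4); F(1/2) = 4*log(121/24)/3 + 2*exp(3/4).
Integral = F(3/2) - F(1/2) = -2*exp(3/4) - 4*log(121/24)/3 + 4*log(131/8)/3 + 2*exp(9/4).

Antiderivative: F(z) = 2*(3*exp(3*z/2) + 2*log(2*z**4/3 + 4*z**2 + 4))/3; value = -2*exp(3/4) - 4*log(121/24)/3 + 4*log(131/8)/3 + 2*exp(9/4)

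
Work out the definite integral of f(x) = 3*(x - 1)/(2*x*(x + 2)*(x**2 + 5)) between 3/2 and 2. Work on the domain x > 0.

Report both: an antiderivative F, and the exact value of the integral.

Antiderivative: F(x) = (-3*log(x) + 5*log(x + 2) - log(x**2 + 5) + 2*sqrt(5)*atan(sqrt(5)*x/5))/20; value = -log(7/2)/4 - sqrt(5)*atan(3*sqrt(5)/10)/10 - log(9)/20 - 3*log(2)/20 + 3*log(3/2)/20 + log(29/4)/20 + sqrt(5)*atan(2*sqrt(5)/5)/10 + log(4)/4

Factor the denominator (2*x*(x + 2)*(x**2 + 5)) and decompose: f = -(x - 5)/(10*(x**2 + 5)) + 1/(4*(x + 2)) - 3/(20*x); each piece integrates to a log, atan, or power term.
F(x) = (-3*log(x) + 5*log(x + 2) - log(x**2 + 5) + 2*sqrt(5)*atan(sqrt(5)*x/5))/20 is an antiderivative of f.
Check: d/dx[(-3*log(x) + 5*log(x + 2) - log(x**2 + 5) + 2*sqrt(5)*atan(sqrt(5)*x/5))/20] = (3*x - 3)/(2*x**4 + 4*x**3 + 10*x**2 + 20*x), which equals f(x).
F(2) = -log(9)/20 - 3*log(2)/20 + sqrt(5)*atan(2*sqrt(5)/5)/10 + log(4)/4; F(3/2) = -log(29/4)/20 - 3*log(3/2)/20 + sqrt(5)*atan(3*sqrt(5)/10)/10 + log(7/2)/4.
Integral = F(2) - F(3/2) = -log(7/2)/4 - sqrt(5)*atan(3*sqrt(5)/10)/10 - log(9)/20 - 3*log(2)/20 + 3*log(3/2)/20 + log(29/4)/20 + sqrt(5)*atan(2*sqrt(5)/5)/10 + log(4)/4.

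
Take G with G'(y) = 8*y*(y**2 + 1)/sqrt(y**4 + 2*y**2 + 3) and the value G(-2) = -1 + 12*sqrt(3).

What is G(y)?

G(y) = 4*sqrt(y**4 + 2*y**2 + 3) - 1

The substitution u = y**4 + 2*y**2 + 3 works: G'(y) is exactly (dG/du)*(du/dy) for that inner function.
A general antiderivative is 4*sqrt(y**4 + 2*y**2 + 3) + C.
The condition gives C = -1 + 12*sqrt(3) - (12*sqrt(3)) = -1.
So G(y) = 4*sqrt(y**4 + 2*y**2 + 3) - 1.
Check: d/dy[4*sqrt(y**4 + 2*y**2 + 3) - 1] = (8*y**3 + 8*y)/sqrt(y**4 + 2*y**2 + 3), which equals G'(y).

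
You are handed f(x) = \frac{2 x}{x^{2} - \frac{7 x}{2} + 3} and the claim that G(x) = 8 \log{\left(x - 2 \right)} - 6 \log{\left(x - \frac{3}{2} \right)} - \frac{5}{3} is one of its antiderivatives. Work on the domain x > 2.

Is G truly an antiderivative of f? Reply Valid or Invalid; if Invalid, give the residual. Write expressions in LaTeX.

d/dx[G] = \frac{4 x}{2 x^{2} - 7 x + 6}
This equals f(x) exactly, so the claim holds.

Valid. The derivative of G reproduces f.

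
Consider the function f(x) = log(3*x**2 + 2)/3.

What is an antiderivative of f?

Check any antiderivative F(x) by computing F'(x) and comparing it with f(x).
Check: d/dx[(3*x*log(3*x**2 + 2) - 6*x + 2*sqrt(6)*atan(sqrt(6)*x/2))/9] = log(3*x**2 + 2)/3 = f(x).

An antiderivative is F(x) = (3*x*log(3*x**2 + 2) - 6*x + 2*sqrt(6)*atan(sqrt(6)*x/2))/9.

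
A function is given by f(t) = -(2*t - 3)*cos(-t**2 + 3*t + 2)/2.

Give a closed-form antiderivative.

f matches the chain-rule pattern g'(h)*h' with inner function h(t) = -t**2 + 3*t + 2; substituting u = h(t) collapses the integral.
Check: d/dt[sin(-t**2 + 3*t + 2)/2] = -t*cos(-t**2 + 3*t + 2) + 3*cos(-t**2 + 3*t + 2)/2, which equals f(t).

An antiderivative is F(t) = sin(-t**2 + 3*t + 2)/2.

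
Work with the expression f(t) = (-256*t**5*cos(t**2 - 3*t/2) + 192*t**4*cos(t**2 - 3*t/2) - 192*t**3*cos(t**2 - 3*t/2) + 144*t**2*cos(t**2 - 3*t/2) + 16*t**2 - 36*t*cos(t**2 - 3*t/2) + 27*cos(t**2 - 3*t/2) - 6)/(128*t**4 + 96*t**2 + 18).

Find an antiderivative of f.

For F(t) to be correct the identity F'(t) - f(t) = 0 must hold.
Check: d/dt[-(8*t**2*sin(t**2 - 3*t/2) + t + 3*sin(t**2 - 3*t/2))/(8*t**2 + 3)] = (-256*t**5*cos(t**2 - 3*t/2) + 192*t**4*cos(t**2 - 3*t/2) - 192*t**3*cos(t**2 - 3*t/2) + 144*t**2*cos(t**2 - 3*t/2) + 16*t**2 - 36*t*cos(t**2 - 3*t/2) + 27*cos(t**2 - 3*t/2) - 6)/(128*t**4 + 96*t**2 + 18) = f(t).

An antiderivative is F(t) = -(8*t**2*sin(t**2 - 3*t/2) + t + 3*sin(t**2 - 3*t/2))/(8*t**2 + 3).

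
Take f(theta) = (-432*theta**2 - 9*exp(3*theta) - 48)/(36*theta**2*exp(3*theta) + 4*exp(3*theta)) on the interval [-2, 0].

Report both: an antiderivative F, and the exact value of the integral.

Antiderivative: F(theta) = -3*atan(3*theta)/4 + 4*exp(-3*theta); value = -4*exp(6) - 3*atan(6)/4 + 4

An antiderivative F(theta) passes only if d/dtheta[F] lands on f(theta) exactly.
F(theta) = -3*atan(3*theta)/4 + 4*exp(-3*theta) is an antiderivative of f.
Check: d/dtheta[-3*atan(3*theta)/4 + 4*exp(-3*theta)] = (-432*theta**2 - 9*exp(3*theta) - 48)/(36*theta**2*exp(3*theta) + 4*exp(3*theta)) = f(theta).
F(0) = 4; F(-2) = 3*atan(6)/4 + 4*exp(6).
Integral = F(0) - F(-2) = -4*exp(6) - 3*atan(6)/4 + 4.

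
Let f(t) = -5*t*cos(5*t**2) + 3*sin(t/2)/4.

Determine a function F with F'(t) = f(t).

An antiderivative is F(t) = -(sin(5*t**2) + 3*cos(t/2))/2.

Integrate term by term and add the pieces.
Check: d/dt[-(sin(5*t**2) + 3*cos(t/2))/2] = -5*t*cos(5*t**2) + 3*sin(t/2)/4 = f(t).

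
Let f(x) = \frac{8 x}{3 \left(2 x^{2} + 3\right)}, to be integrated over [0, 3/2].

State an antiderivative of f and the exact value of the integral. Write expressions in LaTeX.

The substitution u = 2 x^{2} + 3 works: f is exactly (dF/du)*(du/dx) for that inner function.
F(x) = \frac{2 \log{\left(2 x^{2} + 3 \right)}}{3} is an antiderivative of f.
Check: d/dx[\frac{2 \log{\left(2 x^{2} + 3 \right)}}{3}] = \frac{8 x}{6 x^{2} + 9}, which equals f(x).
F(3/2) = \frac{2 \log{\left(\frac{15}{2} \right)}}{3}; F(0) = \frac{2 \log{\left(3 \right)}}{3}.
Integral = F(3/2) - F(0) = - \frac{2 \log{\left(3 \right)}}{3} + \frac{2 \log{\left(\frac{15}{2} \right)}}{3}.

Antiderivative: F(x) = \frac{2 \log{\left(2 x^{2} + 3 \right)}}{3}; value = - \frac{2 \log{\left(3 \right)}}{3} + \frac{2 \log{\left(\frac{15}{2} \right)}}{3}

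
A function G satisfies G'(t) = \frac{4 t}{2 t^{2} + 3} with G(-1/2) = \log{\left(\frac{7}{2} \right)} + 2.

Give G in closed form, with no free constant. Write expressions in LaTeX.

G'(t) matches the chain-rule pattern g'(h)*h' with inner function h(t) = 2 t^{2} + 3; substituting u = h(t) collapses the integral.
A general antiderivative is \log{\left(2 t^{2} + 3 \right)} + C.
The condition gives C = \log{\left(\frac{7}{2} \right)} + 2 - (\log{\left(\frac{7}{2} \right)}) = 2.
So G(t) = \log{\left(2 t^{2} + 3 \right)} + 2.
Check: d/dt[\log{\left(2 t^{2} + 3 \right)} + 2] = \frac{4 t}{2 t^{2} + 3} = G'(t).

G(t) = \log{\left(2 t^{2} + 3 \right)} + 2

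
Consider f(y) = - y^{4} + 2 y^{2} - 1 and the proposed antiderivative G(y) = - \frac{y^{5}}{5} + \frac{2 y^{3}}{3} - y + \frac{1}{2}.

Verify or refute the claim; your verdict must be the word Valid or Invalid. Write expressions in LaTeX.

d/dy[G] = - y^{4} + 2 y^{2} - 1
This equals f(y) exactly, so the claim holds.

Valid - the claim checks out under differentiation.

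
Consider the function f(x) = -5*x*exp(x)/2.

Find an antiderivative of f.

Recognize the product-rule pattern: f = u'v + uv' with u = 5/2 - 5*x/2, v = exp(x), so integration by parts undoes it.
Check: d/dx[(5 - 5*x)*exp(x)/2] = -5*x*exp(x)/2 = f(x).

An antiderivative is F(x) = (5 - 5*x)*exp(x)/2.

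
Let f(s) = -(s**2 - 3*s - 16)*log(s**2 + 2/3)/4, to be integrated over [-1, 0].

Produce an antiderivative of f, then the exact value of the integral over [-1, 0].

Antiderivative: F(s) = (12*s**3 - 81*s**2 + 9*s*(-2*s**2 + 9*s + 96)*log(s**2 + 2/3) - 1752*s + 54*log(s**2 + 2/3) + 584*sqrt(6)*atan(sqrt(6)*s/2))/216; value = -553/72 + log(2/3)/4 + 79*log(5/3)/24 + 73*sqrt(6)*atan(sqrt(6)/2)/27

Any candidate F(s) must reproduce f(s) exactly when differentiated.
F(s) = (12*s**3 - 81*s**2 + 9*s*(-2*s**2 + 9*s + 96)*log(s**2 + 2/3) - 1752*s + 54*log(s**2 + 2/3) + 584*sqrt(6)*atan(sqrt(6)*s/2))/216 is an antiderivative of f.
Check: d/ds[(12*s**3 - 81*s**2 + 9*s*(-2*s**2 + 9*s + 96)*log(s**2 + 2/3) - 1752*s + 54*log(s**2 + 2/3) + 584*sqrt(6)*atan(sqrt(6)*s/2))/216] = -s**2*log(s**2 + 2/3)/4 + 3*s*log(s**2 + 2/3)/4 + 4*log(s**2 + 2/3), which equals f(s).
F(0) = log(2/3)/4; F(-1) = -73*sqrt(6)*atan(sqrt(6)/2)/27 - 79*log(5/3)/24 + 553/72.
Integral = F(0) - F(-1) = -553/72 + log(2/3)/4 + 79*log(5/3)/24 + 73*sqrt(6)*atan(sqrt(6)/2)/27.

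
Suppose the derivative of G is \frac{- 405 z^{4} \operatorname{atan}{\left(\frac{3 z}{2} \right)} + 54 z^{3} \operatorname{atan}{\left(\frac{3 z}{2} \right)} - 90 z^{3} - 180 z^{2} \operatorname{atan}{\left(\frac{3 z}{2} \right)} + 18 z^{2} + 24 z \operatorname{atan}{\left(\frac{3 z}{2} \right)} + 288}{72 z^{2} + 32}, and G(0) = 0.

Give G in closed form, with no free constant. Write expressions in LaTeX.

G(z) = - \frac{3 \left(5 z^{3} - z^{2} - 16\right) \operatorname{atan}{\left(\frac{3 z}{2} \right)}}{8}

Recognize the product-rule pattern: G'(z) = u'v + uv' with u = - \frac{15 z^{3}}{8} + \frac{3 z^{2}}{8} + 6, v = \operatorname{atan}{\left(\frac{3 z}{2} \right)}, so integration by parts undoes it.
A general antiderivative is - \frac{3 \left(\frac{5 z^{3}}{4} - \frac{z^{2}}{4} - 4\right) \operatorname{atan}{\left(\frac{3 z}{2} \right)}}{2} + C.
The condition gives C = 0 - (0) = 0.
So G(z) = - \frac{3 \left(5 z^{3} - z^{2} - 16\right) \operatorname{atan}{\left(\frac{3 z}{2} \right)}}{8}.
Check: d/dz[- \frac{3 \left(5 z^{3} - z^{2} - 16\right) \operatorname{atan}{\left(\frac{3 z}{2} \right)}}{8}] = \frac{- 405 z^{4} \operatorname{atan}{\left(\frac{3 z}{2} \right)} + 54 z^{3} \operatorname{atan}{\left(\frac{3 z}{2} \right)} - 90 z^{3} - 180 z^{2} \operatorname{atan}{\left(\frac{3 z}{2} \right)} + 18 z^{2} + 24 z \operatorname{atan}{\left(\frac{3 z}{2} \right)} + 288}{72 z^{2} + 32} = G'(z).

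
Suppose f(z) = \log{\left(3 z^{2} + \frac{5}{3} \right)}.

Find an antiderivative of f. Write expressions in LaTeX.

An antiderivative F(z) passes only if d/dz[F] lands on f(z) exactly.
Check: d/dz[\frac{3 z \log{\left(3 z^{2} + \frac{5}{3} \right)} - 6 z + 2 \sqrt{5} \operatorname{atan}{\left(\frac{3 \sqrt{5} z}{5} \right)}}{3}] = \log{\left(3 z^{2} + \frac{5}{3} \right)} = f(z).

An antiderivative is F(z) = \frac{3 z \log{\left(3 z^{2} + \frac{5}{3} \right)} - 6 z + 2 \sqrt{5} \operatorname{atan}{\left(\frac{3 \sqrt{5} z}{5} \right)}}{3}.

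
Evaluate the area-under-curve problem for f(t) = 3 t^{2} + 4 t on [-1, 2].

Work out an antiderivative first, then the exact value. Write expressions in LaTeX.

The integrand splits into summands that can be handled one at a time.
F(t) = t^{3} + 2 t^{2} is an antiderivative of f.
Check: d/dt[t^{3} + 2 t^{2}] = 3 t^{2} + 4 t = f(t).
F(2) = 16; F(-1) = 1.
Integral = F(2) - F(-1) = 15.

Antiderivative: F(t) = t^{3} + 2 t^{2}; value = 15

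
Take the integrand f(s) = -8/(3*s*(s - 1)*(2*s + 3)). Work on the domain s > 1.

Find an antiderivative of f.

Factor the denominator (3*s*(s - 1)*(2*s + 3)) and decompose: f = -32/(45*(2*s + 3)) - 8/(15*(s - 1)) + 8/(9*s); each piece integrates to a log, atan, or power term.
Check: d/ds[8*log(s)/9 - 8*log(s - 1)/15 - 16*log(s + 3/2)/45] = -8/(6*s**3 + 3*s**2 - 9*s), which equals f(s).

An antiderivative is F(s) = 8*log(s)/9 - 8*log(s - 1)/15 - 16*log(s + 3/2)/45.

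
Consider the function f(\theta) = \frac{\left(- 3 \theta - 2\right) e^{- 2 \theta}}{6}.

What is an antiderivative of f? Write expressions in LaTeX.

f has the shape u'v + uv' for u = \frac{\theta}{4} + \frac{7}{24} and v = e^{- 2 \theta} — it is the derivative of the product u*v.
Check: d/d\theta[\frac{\theta e^{- 2 \theta}}{4} + \frac{7 e^{- 2 \theta}}{24}] = \frac{\left(- 3 \theta - 2\right) e^{- 2 \theta}}{6} = f(\theta).

An antiderivative is F(\theta) = \frac{\theta e^{- 2 \theta}}{4} + \frac{7 e^{- 2 \theta}}{24}.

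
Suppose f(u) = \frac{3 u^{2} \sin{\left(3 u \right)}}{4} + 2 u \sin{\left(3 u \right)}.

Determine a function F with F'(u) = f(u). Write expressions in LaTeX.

An antiderivative is F(u) = \frac{- 9 u^{2} \cos{\left(3 u \right)} + 6 u \sin{\left(3 u \right)} - 24 u \cos{\left(3 u \right)} + 8 \sin{\left(3 u \right)} + 2 \cos{\left(3 u \right)}}{36}.

The integrand splits into summands that can be handled one at a time.
Check: d/du[\frac{- 9 u^{2} \cos{\left(3 u \right)} + 6 u \sin{\left(3 u \right)} - 24 u \cos{\left(3 u \right)} + 8 \sin{\left(3 u \right)} + 2 \cos{\left(3 u \right)}}{36}] = \frac{3 u^{2} \sin{\left(3 u \right)}}{4} + 2 u \sin{\left(3 u \right)} = f(u).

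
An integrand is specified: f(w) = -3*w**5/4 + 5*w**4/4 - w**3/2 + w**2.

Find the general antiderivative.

F(w) = -w**6/8 + w**5/4 - w**4/8 + w**3/3 + C

The integrand splits into summands that can be handled one at a time.
Check: d/dw[-w**6/8 + w**5/4 - w**4/8 + w**3/3] = -3*w**5/4 + 5*w**4/4 - w**3/2 + w**2 = f(w).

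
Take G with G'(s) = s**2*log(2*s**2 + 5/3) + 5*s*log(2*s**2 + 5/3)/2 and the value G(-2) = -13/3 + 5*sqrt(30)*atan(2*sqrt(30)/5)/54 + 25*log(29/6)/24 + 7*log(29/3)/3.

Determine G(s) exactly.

G(s) = s**3*log(2*s**2 + 5/3)/3 - 2*s**3/9 + 5*s**2*log(2*s**2 + 5/3)/4 - 5*s**2/4 + 5*s/9 + 25*log(s**2 + 5/6)/24 - 5*sqrt(30)*atan(sqrt(30)*s/5)/54

Integrate term by term and add the pieces.
A general antiderivative is -2*s**3/9 - 5*s**2/4 + 5*s/9 + (s**3/3 + 5*s**2/4)*log(2*s**2 + 5/3) + 25*log(s**2 + 5/6)/24 - 5*sqrt(30)*atan(sqrt(30)*s/5)/54 + C.
The condition gives C = -13/3 + 5*sqrt(30)*atan(2*sqrt(30)/5)/54 + 25*log(29/6)/24 + 7*log(29/3)/3 - (-13/3 + 5*sqrt(30)*atan(2*sqrt(30)/5)/54 + 25*log(29/6)/24 + 7*log(29/3)/3) = 0.
So G(s) = s**3*log(2*s**2 + 5/3)/3 - 2*s**3/9 + 5*s**2*log(2*s**2 + 5/3)/4 - 5*s**2/4 + 5*s/9 + 25*log(s**2 + 5/6)/24 - 5*sqrt(30)*atan(sqrt(30)*s/5)/54.
Check: d/ds[s**3*log(2*s**2 + 5/3)/3 - 2*s**3/9 + 5*s**2*log(2*s**2 + 5/3)/4 - 5*s**2/4 + 5*s/9 + 25*log(s**2 + 5/6)/24 - 5*sqrt(30)*atan(sqrt(30)*s/5)/54] = s**2*log(2*s**2 + 5/3) + 5*s*log(2*s**2 + 5/3)/2 = G'(s).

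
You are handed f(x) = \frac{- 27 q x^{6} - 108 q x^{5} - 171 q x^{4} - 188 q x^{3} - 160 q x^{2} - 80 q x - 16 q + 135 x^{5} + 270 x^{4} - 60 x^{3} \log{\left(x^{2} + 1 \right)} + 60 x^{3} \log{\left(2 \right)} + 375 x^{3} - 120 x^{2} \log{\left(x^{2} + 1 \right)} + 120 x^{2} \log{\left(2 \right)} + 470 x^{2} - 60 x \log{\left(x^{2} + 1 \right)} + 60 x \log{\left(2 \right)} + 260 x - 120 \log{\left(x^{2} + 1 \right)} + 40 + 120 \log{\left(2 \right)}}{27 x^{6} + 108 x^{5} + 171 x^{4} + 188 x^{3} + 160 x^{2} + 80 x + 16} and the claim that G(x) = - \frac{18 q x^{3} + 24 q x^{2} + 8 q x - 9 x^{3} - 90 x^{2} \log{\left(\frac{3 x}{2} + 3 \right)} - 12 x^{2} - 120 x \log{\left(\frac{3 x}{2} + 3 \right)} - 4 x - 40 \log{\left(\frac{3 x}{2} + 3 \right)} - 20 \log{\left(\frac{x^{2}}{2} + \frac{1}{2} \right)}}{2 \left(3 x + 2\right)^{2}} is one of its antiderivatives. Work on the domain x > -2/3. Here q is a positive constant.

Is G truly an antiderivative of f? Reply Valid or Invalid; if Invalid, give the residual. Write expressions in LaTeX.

d/dx[G] = \frac{- 54 q x^{6} - 216 q x^{5} - 342 q x^{4} - 376 q x^{3} - 320 q x^{2} - 160 q x - 32 q + 27 x^{6} + 378 x^{5} + 711 x^{4} - 120 x^{3} \log{\left(x^{2} + 1 \right)} + 120 x^{3} \log{\left(2 \right)} + 938 x^{3} - 240 x^{2} \log{\left(x^{2} + 1 \right)} + 240 x^{2} \log{\left(2 \right)} + 1100 x^{2} - 120 x \log{\left(x^{2} + 1 \right)} + 120 x \log{\left(2 \right)} + 600 x - 240 \log{\left(x^{2} + 1 \right)} + 96 + 240 \log{\left(2 \right)}}{54 x^{6} + 216 x^{5} + 342 x^{4} + 376 x^{3} + 320 x^{2} + 160 x + 32}
d/dx[G] - f(x) = \frac{1}{2} != 0.

Invalid: d/dx[G] - f = \frac{1}{2}, which is not 0.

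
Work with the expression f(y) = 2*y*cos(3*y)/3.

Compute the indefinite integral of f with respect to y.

Recover f(y) by differentiating a candidate F(y); any mismatch rules it out.
Check: d/dy[2*y*sin(3*y)/9 + 2*cos(3*y)/27] = 2*y*cos(3*y)/3 = f(y).

F(y) = 2*y*sin(3*y)/9 + 2*cos(3*y)/27 + C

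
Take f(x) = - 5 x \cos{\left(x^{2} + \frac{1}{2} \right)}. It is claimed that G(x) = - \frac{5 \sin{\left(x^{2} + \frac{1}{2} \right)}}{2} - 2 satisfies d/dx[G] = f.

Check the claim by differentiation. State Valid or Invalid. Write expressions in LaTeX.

d/dx[G] = - 5 x \cos{\left(x^{2} + \frac{1}{2} \right)}
This equals f(x) exactly, so the claim holds.

Valid: G'(x) = f(x).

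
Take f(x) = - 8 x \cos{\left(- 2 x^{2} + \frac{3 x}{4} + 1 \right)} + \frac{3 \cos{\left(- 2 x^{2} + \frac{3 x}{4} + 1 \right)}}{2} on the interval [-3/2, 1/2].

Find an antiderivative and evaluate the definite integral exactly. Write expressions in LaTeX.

f matches the chain-rule pattern g'(h)*h' with inner function h(x) = - 2 x^{2} + \frac{3 x}{4} + 1; substituting u = h(x) collapses the integral.
F(x) = 2 \sin{\left(- 2 x^{2} + \frac{3 x}{4} + 1 \right)} is an antiderivative of f.
Check: d/dx[2 \sin{\left(- 2 x^{2} + \frac{3 x}{4} + 1 \right)}] = - 8 x \cos{\left(- 2 x^{2} + \frac{3 x}{4} + 1 \right)} + \frac{3 \cos{\left(- 2 x^{2} + \frac{3 x}{4} + 1 \right)}}{2} = f(x).
F(1/2) = 2 \sin{\left(\frac{7}{8} \right)}; F(-3/2) = - 2 \sin{\left(\frac{37}{8} \right)}.
Integral = F(1/2) - F(-3/2) = 2 \sin{\left(\frac{37}{8} \right)} + 2 \sin{\left(\frac{7}{8} \right)}.

Antiderivative: F(x) = 2 \sin{\left(- 2 x^{2} + \frac{3 x}{4} + 1 \right)}; value = 2 \sin{\left(\frac{37}{8} \right)} + 2 \sin{\left(\frac{7}{8} \right)}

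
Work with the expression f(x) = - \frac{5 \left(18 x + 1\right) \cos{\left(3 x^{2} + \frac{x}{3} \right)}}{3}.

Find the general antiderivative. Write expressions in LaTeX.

F(x) = - 5 \sin{\left(3 x^{2} + \frac{x}{3} \right)} + C

The substitution u = 3 x^{2} + \frac{x}{3} works: f is exactly (dF/du)*(du/dx) for that inner function.
Check: d/dx[- 5 \sin{\left(3 x^{2} + \frac{x}{3} \right)}] = - 30 x \cos{\left(3 x^{2} + \frac{x}{3} \right)} - \frac{5 \cos{\left(3 x^{2} + \frac{x}{3} \right)}}{3}, which equals f(x).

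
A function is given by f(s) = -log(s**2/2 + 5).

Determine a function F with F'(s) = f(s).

Differentiate the proposed F(s) back; it has to land on f(s) exactly.
Check: d/ds[-s*log(s**2/2 + 5) + 2*s - 2*sqrt(10)*atan(sqrt(10)*s/10)] = -log(s**2/2 + 5) = f(s).

An antiderivative is F(s) = -s*log(s**2/2 + 5) + 2*s - 2*sqrt(10)*atan(sqrt(10)*s/10).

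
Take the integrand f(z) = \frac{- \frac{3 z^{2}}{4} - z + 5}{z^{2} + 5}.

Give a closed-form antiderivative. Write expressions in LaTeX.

Recover f(z) by differentiating a candidate F(z); any mismatch rules it out.
Check: d/dz[- \frac{3 z}{4} - \frac{\log{\left(z^{2} + 5 \right)}}{2} + \frac{7 \sqrt{5} \operatorname{atan}{\left(\frac{\sqrt{5} z}{5} \right)}}{4}] = \frac{- 3 z^{2} - 4 z + 20}{4 z^{2} + 20}, which equals f(z).

An antiderivative is F(z) = - \frac{3 z}{4} - \frac{\log{\left(z^{2} + 5 \right)}}{2} + \frac{7 \sqrt{5} \operatorname{atan}{\left(\frac{\sqrt{5} z}{5} \right)}}{4}.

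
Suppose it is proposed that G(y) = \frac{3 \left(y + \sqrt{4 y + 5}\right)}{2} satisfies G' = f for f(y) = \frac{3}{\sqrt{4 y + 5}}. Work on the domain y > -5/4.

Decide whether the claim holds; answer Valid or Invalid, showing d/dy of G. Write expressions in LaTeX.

d/dy[G] = \frac{3 \sqrt{4 y + 5} + 6}{2 \sqrt{4 y + 5}}
d/dy[G] - f(y) = \frac{3}{2} != 0.

Invalid: d/dy[G] - f = \frac{3}{2}, which is not 0.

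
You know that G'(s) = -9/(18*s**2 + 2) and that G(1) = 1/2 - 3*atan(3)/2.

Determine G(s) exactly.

Any candidate G(s) must reproduce the stated G'(s) exactly.
A general antiderivative is -3*atan(3*s)/2 + C.
The condition gives C = 1/2 - 3*atan(3)/2 - (-3*atan(3)/2) = 1/2.
So G(s) = 1/2 - 3*atan(3*s)/2.
Check: d/ds[1/2 - 3*atan(3*s)/2] = -9/(18*s**2 + 2) = G'(s).

G(s) = 1/2 - 3*atan(3*s)/2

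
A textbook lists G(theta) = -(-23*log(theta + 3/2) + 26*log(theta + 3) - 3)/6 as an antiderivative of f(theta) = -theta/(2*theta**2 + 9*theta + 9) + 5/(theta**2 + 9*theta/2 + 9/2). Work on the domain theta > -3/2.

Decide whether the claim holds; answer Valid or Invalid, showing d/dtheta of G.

Valid - differentiating G returns exactly f.

d/dtheta[G] = (10 - theta)/(2*theta**2 + 9*theta + 9)
This equals f(theta) exactly, so the claim holds.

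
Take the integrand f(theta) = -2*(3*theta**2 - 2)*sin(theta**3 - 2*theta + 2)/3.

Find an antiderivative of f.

An antiderivative is F(theta) = 2*cos(theta**3 - 2*theta + 2)/3.

f matches the chain-rule pattern g'(h)*h' with inner function h(theta) = theta**3 - 2*theta + 2; substituting u = h(theta) collapses the integral.
Check: d/dtheta[2*cos(theta**3 - 2*theta + 2)/3] = -2*theta**2*sin(theta**3 - 2*theta + 2) + 4*sin(theta**3 - 2*theta + 2)/3, which equals f(theta).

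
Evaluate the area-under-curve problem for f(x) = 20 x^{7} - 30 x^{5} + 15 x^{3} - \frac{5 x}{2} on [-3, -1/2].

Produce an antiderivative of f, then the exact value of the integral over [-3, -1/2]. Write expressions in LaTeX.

The substitution u = x^{2} - \frac{1}{2} works: f is exactly (dF/du)*(du/dx) for that inner function.
F(x) = \frac{5 \left(x^{2} - \frac{1}{2}\right)^{4}}{2} is an antiderivative of f.
Check: d/dx[\frac{5 \left(x^{2} - \frac{1}{2}\right)^{4}}{2}] = 20 x^{7} - 30 x^{5} + 15 x^{3} - \frac{5 x}{2} = f(x).
F(-1/2) = \frac{5}{512}; F(-3) = \frac{417605}{32}.
Integral = F(-1/2) - F(-3) = - \frac{6681675}{512}.

Antiderivative: F(x) = \frac{5 \left(x^{2} - \frac{1}{2}\right)^{4}}{2}; value = - \frac{6681675}{512}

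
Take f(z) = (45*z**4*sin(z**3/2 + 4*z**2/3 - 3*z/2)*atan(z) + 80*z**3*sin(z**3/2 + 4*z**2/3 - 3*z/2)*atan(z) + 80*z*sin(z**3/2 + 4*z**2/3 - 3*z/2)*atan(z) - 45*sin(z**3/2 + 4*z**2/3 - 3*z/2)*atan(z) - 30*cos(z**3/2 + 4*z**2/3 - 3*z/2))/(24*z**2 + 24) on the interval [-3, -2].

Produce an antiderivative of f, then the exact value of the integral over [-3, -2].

f has the shape u'v + uv' for u = -5*atan(z)/4 and v = cos(z**3/2 + 4*z**2/3 - 3*z/2) — it is the derivative of the product u*v.
F(z) = -5*cos(z**3/2 + 4*z**2/3 - 3*z/2)*atan(z)/4 is an antiderivative of f.
Check: d/dz[-5*cos(z**3/2 + 4*z**2/3 - 3*z/2)*atan(z)/4] = (45*z**4*sin(z**3/2 + 4*z**2/3 - 3*z/2)*atan(z) + 80*z**3*sin(z**3/2 + 4*z**2/3 - 3*z/2)*atan(z) + 80*z*sin(z**3/2 + 4*z**2/3 - 3*z/2)*atan(z) - 45*sin(z**3/2 + 4*z**2/3 - 3*z/2)*atan(z) - 30*cos(z**3/2 + 4*z**2/3 - 3*z/2))/(24*z**2 + 24) = f(z).
F(-2) = 5*cos(13/3)*atan(2)/4; F(-3) = 5*cos(3)*atan(3)/4.
Integral = F(-2) - F(-3) = 5*cos(13/3)*atan(2)/4 - 5*cos(3)*atan(3)/4.

Antiderivative: F(z) = -5*cos(z**3/2 + 4*z**2/3 - 3*z/2)*atan(z)/4; value = 5*cos(13/3)*atan(2)/4 - 5*cos(3)*atan(3)/4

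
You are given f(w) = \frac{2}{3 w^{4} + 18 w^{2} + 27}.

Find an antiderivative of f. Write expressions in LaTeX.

For F(w) to be correct the identity F'(w) - f(w) = 0 must hold.
Check: d/dw[\frac{3 w + \sqrt{3} \left(w^{2} + 3\right) \operatorname{atan}{\left(\frac{\sqrt{3} w}{3} \right)}}{27 \left(w^{2} + 3\right)}] = \frac{2}{3 w^{4} + 18 w^{2} + 27} = f(w).

An antiderivative is F(w) = \frac{3 w + \sqrt{3} \left(w^{2} + 3\right) \operatorname{atan}{\left(\frac{\sqrt{3} w}{3} \right)}}{27 \left(w^{2} + 3\right)}.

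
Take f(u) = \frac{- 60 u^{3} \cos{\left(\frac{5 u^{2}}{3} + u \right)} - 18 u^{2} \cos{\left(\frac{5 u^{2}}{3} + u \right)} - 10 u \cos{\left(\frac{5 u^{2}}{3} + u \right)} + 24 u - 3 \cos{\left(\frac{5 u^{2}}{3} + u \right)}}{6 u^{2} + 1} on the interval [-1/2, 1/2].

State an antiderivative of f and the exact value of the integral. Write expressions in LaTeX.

Antiderivative: F(u) = 2 \log{\left(4 u^{2} + \frac{2}{3} \right)} - 3 \sin{\left(\frac{5 u^{2}}{3} + u \right)}; value = - 3 \sin{\left(\frac{11}{12} \right)} - 3 \sin{\left(\frac{1}{12} \right)}

A first test for any F(u): its u-derivative must equal f(u) identically.
F(u) = 2 \log{\left(4 u^{2} + \frac{2}{3} \right)} - 3 \sin{\left(\frac{5 u^{2}}{3} + u \right)} is an antiderivative of f.
Check: d/du[2 \log{\left(4 u^{2} + \frac{2}{3} \right)} - 3 \sin{\left(\frac{5 u^{2}}{3} + u \right)}] = \frac{- 60 u^{3} \cos{\left(\frac{5 u^{2}}{3} + u \right)} - 18 u^{2} \cos{\left(\frac{5 u^{2}}{3} + u \right)} - 10 u \cos{\left(\frac{5 u^{2}}{3} + u \right)} + 24 u - 3 \cos{\left(\frac{5 u^{2}}{3} + u \right)}}{6 u^{2} + 1} = f(u).
F(1/2) = - 3 \sin{\left(\frac{11}{12} \right)} + 2 \log{\left(\frac{5}{3} \right)}; F(-1/2) = 3 \sin{\left(\frac{1}{12} \right)} + 2 \log{\left(\frac{5}{3} \right)}.
Integral = F(1/2) - F(-1/2) = - 3 \sin{\left(\frac{11}{12} \right)} - 3 \sin{\left(\frac{1}{12} \right)}.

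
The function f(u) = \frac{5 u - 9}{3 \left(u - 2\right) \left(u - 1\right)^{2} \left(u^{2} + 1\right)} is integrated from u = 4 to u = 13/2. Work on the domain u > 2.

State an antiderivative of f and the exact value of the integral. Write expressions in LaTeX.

Factor the denominator (3 \left(u - 2\right) \left(u - 1\right)^{2} \left(u^{2} + 1\right)) and decompose: f = \frac{23 u + 1}{30 \left(u^{2} + 1\right)} - \frac{5}{6 \left(u - 1\right)} + \frac{2}{3 \left(u - 1\right)^{2}} + \frac{1}{15 \left(u - 2\right)}; each piece integrates to a log, atan, or power term.
F(u) = \frac{4 u \log{\left(u - 2 \right)} - 50 u \log{\left(u - 1 \right)} + 23 u \log{\left(u^{2} + 1 \right)} + 2 u \operatorname{atan}{\left(u \right)} - 4 \log{\left(u - 2 \right)} + 50 \log{\left(u - 1 \right)} - 23 \log{\left(u^{2} + 1 \right)} - 2 \operatorname{atan}{\left(u \right)} - 40}{60 u - 60} is an antiderivative of f.
Check: d/du[\frac{4 u \log{\left(u - 2 \right)} - 50 u \log{\left(u - 1 \right)} + 23 u \log{\left(u^{2} + 1 \right)} + 2 u \operatorname{atan}{\left(u \right)} - 4 \log{\left(u - 2 \right)} + 50 \log{\left(u - 1 \right)} - 23 \log{\left(u^{2} + 1 \right)} - 2 \operatorname{atan}{\left(u \right)} - 40}{60 u - 60}] = \frac{5 u - 9}{3 u^{5} - 12 u^{4} + 18 u^{3} - 18 u^{2} + 15 u - 6}, which equals f(u).
F(13/2) = - \frac{5 \log{\left(\frac{11}{2} \right)}}{6} - \frac{4}{33} + \frac{\operatorname{atan}{\left(\frac{13}{2} \right)}}{30} + \frac{\log{\left(\frac{9}{2} \right)}}{15} + \frac{23 \log{\left(\frac{173}{4} \right)}}{60}; F(4) = - \frac{5 \log{\left(3 \right)}}{6} - \frac{2}{9} + \frac{\operatorname{atan}{\left(4 \right)}}{30} + \frac{\log{\left(2 \right)}}{15} + \frac{23 \log{\left(17 \right)}}{60}.
Integral = F(13/2) - F(4) = - \frac{5 \log{\left(\frac{11}{2} \right)}}{6} - \frac{23 \log{\left(17 \right)}}{60} - \frac{\log{\left(2 \right)}}{15} - \frac{\operatorname{atan}{\left(4 \right)}}{30} + \frac{\operatorname{atan}{\left(\frac{13}{2} \right)}}{30} + \frac{\log{\left(\frac{9}{2} \right)}}{15} + \frac{10}{99} + \frac{5 \log{\left(3 \right)}}{6} + \frac{23 \log{\left(\frac{173}{4} \right)}}{60}.

Antiderivative: F(u) = \frac{4 u \log{\left(u - 2 \right)} - 50 u \log{\left(u - 1 \right)} + 23 u \log{\left(u^{2} + 1 \right)} + 2 u \operatorname{atan}{\left(u \right)} - 4 \log{\left(u - 2 \right)} + 50 \log{\left(u - 1 \right)} - 23 \log{\left(u^{2} + 1 \right)} - 2 \operatorname{atan}{\left(u \right)} - 40}{60 u - 60}; value = - \frac{5 \log{\left(\frac{11}{2} \right)}}{6} - \frac{23 \log{\left(17 \right)}}{60} - \frac{\log{\left(2 \right)}}{15} - \frac{\operatorname{atan}{\left(4 \right)}}{30} + \frac{\operatorname{atan}{\left(\frac{13}{2} \right)}}{30} + \frac{\log{\left(\frac{9}{2} \right)}}{15} + \frac{10}{99} + \frac{5 \log{\left(3 \right)}}{6} + \frac{23 \log{\left(\frac{173}{4} \right)}}{60}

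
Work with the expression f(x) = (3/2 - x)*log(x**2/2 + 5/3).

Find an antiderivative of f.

Since d/dx undoes antidifferentiation here, F'(x) = f(x) is required of F(x).
Check: d/dx[x**2/2 - 3*x + (-x**2/2 + 3*x/2)*log(x**2/2 + 5/3) - 5*log(x**2 + 10/3)/3 + sqrt(30)*atan(sqrt(30)*x/10)] = -x*log(3*x**2 + 10) + x*log(6) + 3*log(3*x**2 + 10)/2 - 3*log(6)/2, which equals f(x).

An antiderivative is F(x) = x**2/2 - 3*x + (-x**2/2 + 3*x/2)*log(x**2/2 + 5/3) - 5*log(x**2 + 10/3)/3 + sqrt(30)*atan(sqrt(30)*x/10).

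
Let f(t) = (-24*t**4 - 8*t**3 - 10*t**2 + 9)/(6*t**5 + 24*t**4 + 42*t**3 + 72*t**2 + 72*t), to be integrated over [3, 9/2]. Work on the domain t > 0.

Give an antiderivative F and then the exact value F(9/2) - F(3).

Antiderivative: F(t) = (147*t*log(t) - 4703*t*log(t + 2) - 74*t*log(t**2 + 3) + 976*sqrt(3)*t*atan(sqrt(3)*t/3) + 294*log(t) - 9406*log(t + 2) - 148*log(t**2 + 3) + 1952*sqrt(3)*atan(sqrt(3)*t/3) - 4914)/(1176*t + 2352); value = -4703*log(13/2)/1176 - 122*sqrt(3)*pi/441 - 37*log(93/4)/588 - log(3)/8 + 37*log(12)/588 + log(9/2)/8 + 27/140 + 122*sqrt(3)*atan(3*sqrt(3)/2)/147 + 4703*log(5)/1176

The denominator factors as 6*t*(t + 2)**2*(t**2 + 3); partial fractions split f into directly integrable pieces: -(37*t - 732)/(294*(t**2 + 3)) - 4703/(1176*(t + 2)) + 117/(28*(t + 2)**2) + 1/(8*t).
F(t) = (147*t*log(t) - 4703*t*log(t + 2) - 74*t*log(t**2 + 3) + 976*sqrt(3)*t*atan(sqrt(3)*t/3) + 294*log(t) - 9406*log(t + 2) - 148*log(t**2 + 3) + 1952*sqrt(3)*atan(sqrt(3)*t/3) - 4914)/(1176*t + 2352) is an antiderivative of f.
Check: d/dt[(147*t*log(t) - 4703*t*log(t + 2) - 74*t*log(t**2 + 3) + 976*sqrt(3)*t*atan(sqrt(3)*t/3) + 294*log(t) - 9406*log(t + 2) - 148*log(t**2 + 3) + 1952*sqrt(3)*atan(sqrt(3)*t/3) - 4914)/(1176*t + 2352)] = (-24*t**4 - 8*t**3 - 10*t**2 + 9)/(6*t**5 + 24*t**4 + 42*t**3 + 72*t**2 + 72*t) = f(t).
F(9/2) = -4703*log(13/2)/1176 - 9/14 - 37*log(93/4)/588 + log(9/2)/8 + 122*sqrt(3)*atan(3*sqrt(3)/2)/147; F(3) = -4703*log(5)/1176 - 117/140 - 37*log(12)/588 + log(3)/8 + 122*sqrt(3)*pi/441.
Integral = F(9/2) - F(3) = -4703*log(13/2)/1176 - 122*sqrt(3)*pi/441 - 37*log(93/4)/588 - log(3)/8 + 37*log(12)/588 + log(9/2)/8 + 27/140 + 122*sqrt(3)*atan(3*sqrt(3)/2)/147 + 4703*log(5)/1176.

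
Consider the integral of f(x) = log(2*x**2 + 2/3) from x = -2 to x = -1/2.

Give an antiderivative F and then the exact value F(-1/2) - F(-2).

Antiderivative: F(x) = x*log(2*x**2 + 2/3) - 2*x + 2*sqrt(3)*atan(sqrt(3)*x)/3; value = -3 - 2*sqrt(3)*atan(sqrt(3)/2)/3 - log(7/6)/2 + 2*sqrt(3)*atan(2*sqrt(3))/3 + 2*log(26/3)

Differentiate the proposed F(x) back; it has to land on f(x) exactly.
F(x) = x*log(2*x**2 + 2/3) - 2*x + 2*sqrt(3)*atan(sqrt(3)*x)/3 is an antiderivative of f.
Check: d/dx[x*log(2*x**2 + 2/3) - 2*x + 2*sqrt(3)*atan(sqrt(3)*x)/3] = log(x**2 + 1/3) + log(2), which equals f(x).
F(-1/2) = -2*sqrt(3)*atan(sqrt(3)/2)/3 - log(7/6)/2 + 1; F(-2) = -2*log(26/3) - 2*sqrt(3)*atan(2*sqrt(3))/3 + 4.
Integral = F(-1/2) - F(-2) = -3 - 2*sqrt(3)*atan(sqrt(3)/2)/3 - log(7/6)/2 + 2*sqrt(3)*atan(2*sqrt(3))/3 + 2*log(26/3).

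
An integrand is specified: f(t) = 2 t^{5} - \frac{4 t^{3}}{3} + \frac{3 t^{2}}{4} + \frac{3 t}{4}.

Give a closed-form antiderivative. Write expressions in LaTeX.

Integrate term by term and add the pieces.
Check: d/dt[\frac{t^{6}}{3} - \frac{t^{4}}{3} + \frac{t^{3}}{4} + \frac{3 t^{2}}{8}] = 2 t^{5} - \frac{4 t^{3}}{3} + \frac{3 t^{2}}{4} + \frac{3 t}{4} = f(t).

An antiderivative is F(t) = \frac{t^{6}}{3} - \frac{t^{4}}{3} + \frac{t^{3}}{4} + \frac{3 t^{2}}{8}.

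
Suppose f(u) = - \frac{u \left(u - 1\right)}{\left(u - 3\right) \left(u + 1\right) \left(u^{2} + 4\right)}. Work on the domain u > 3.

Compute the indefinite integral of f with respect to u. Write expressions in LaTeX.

F(u) = - \frac{3 \log{\left(u - 3 \right)}}{26} + \frac{\log{\left(u + 1 \right)}}{10} + \frac{\log{\left(u^{2} + 4 \right)}}{130} - \frac{18 \operatorname{atan}{\left(\frac{u}{2} \right)}}{65} + C

The denominator factors as \left(u - 3\right) \left(u + 1\right) \left(u^{2} + 4\right); partial fractions split f into directly integrable pieces: \frac{u - 36}{65 \left(u^{2} + 4\right)} + \frac{1}{10 \left(u + 1\right)} - \frac{3}{26 \left(u - 3\right)}.
Check: d/du[- \frac{3 \log{\left(u - 3 \right)}}{26} + \frac{\log{\left(u + 1 \right)}}{10} + \frac{\log{\left(u^{2} + 4 \right)}}{130} - \frac{18 \operatorname{atan}{\left(\frac{u}{2} \right)}}{65}] = \frac{- u^{2} + u}{u^{4} - 2 u^{3} + u^{2} - 8 u - 12}, which equals f(u).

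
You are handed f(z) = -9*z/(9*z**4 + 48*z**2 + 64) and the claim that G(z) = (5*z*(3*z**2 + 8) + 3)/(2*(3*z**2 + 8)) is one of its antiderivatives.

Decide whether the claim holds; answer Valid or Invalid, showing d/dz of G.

Invalid: d/dz[G] - f = 5/2, which is not 0.

d/dz[G] = (45*z**4 + 240*z**2 - 18*z + 320)/(18*z**4 + 96*z**2 + 128)
d/dz[G] - f(z) = 5/2 != 0.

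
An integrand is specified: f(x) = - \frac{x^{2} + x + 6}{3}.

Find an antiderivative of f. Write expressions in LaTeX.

An antiderivative is F(x) = - \frac{x^{3}}{9} - \frac{x^{2}}{6} - 2 x.

A candidate is checked by its d/dx: the result must match f(x).
Check: d/dx[- \frac{x^{3}}{9} - \frac{x^{2}}{6} - 2 x] = - \frac{x^{2}}{3} - \frac{x}{3} - 2, which equals f(x).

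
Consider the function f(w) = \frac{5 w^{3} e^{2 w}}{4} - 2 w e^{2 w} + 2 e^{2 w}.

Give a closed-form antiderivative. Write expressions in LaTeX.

An antiderivative is F(w) = \frac{\left(20 w^{3} - 30 w^{2} - 2 w + 33\right) e^{2 w}}{32}.

f has the shape u'v + uv' for u = \frac{5 w^{3}}{8} - \frac{15 w^{2}}{16} - \frac{w}{16} + \frac{33}{32} and v = e^{2 w} — it is the derivative of the product u*v.
Check: d/dw[\frac{\left(20 w^{3} - 30 w^{2} - 2 w + 33\right) e^{2 w}}{32}] = \frac{5 w^{3} e^{2 w}}{4} - 2 w e^{2 w} + 2 e^{2 w} = f(w).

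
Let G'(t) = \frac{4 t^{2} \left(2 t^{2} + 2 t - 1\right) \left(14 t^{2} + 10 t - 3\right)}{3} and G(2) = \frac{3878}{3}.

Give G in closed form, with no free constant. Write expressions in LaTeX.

G(t) = \frac{2 \left(2 t^{3} \left(- 2 t^{2} - 2 t + 1\right)^{2} + 3\right)}{3}

Recognize the product-rule pattern: G'(t) = u'v + uv' with u = \frac{4 t^{3}}{3}, v = \left(- 2 t^{2} - 2 t + 1\right)^{2}, so integration by parts undoes it.
A general antiderivative is \frac{4 t^{3} \left(- 2 t^{2} - 2 t + 1\right)^{2}}{3} + C.
The condition gives C = \frac{3878}{3} - (\frac{3872}{3}) = 2.
So G(t) = \frac{2 \left(2 t^{3} \left(- 2 t^{2} - 2 t + 1\right)^{2} + 3\right)}{3}.
Check: d/dt[\frac{2 \left(2 t^{3} \left(- 2 t^{2} - 2 t + 1\right)^{2} + 3\right)}{3}] = \frac{112 t^{6}}{3} + 64 t^{5} - \frac{64 t^{3}}{3} + 4 t^{2}, which equals G'(t).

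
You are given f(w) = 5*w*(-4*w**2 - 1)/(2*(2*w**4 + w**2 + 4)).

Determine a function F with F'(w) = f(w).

An antiderivative is F(w) = -5*log(w**4 + w**2/2 + 2)/4.

f matches the chain-rule pattern g'(h)*h' with inner function h(w) = w**4 + w**2/2 + 2; substituting u = h(w) collapses the integral.
Check: d/dw[-5*log(w**4 + w**2/2 + 2)/4] = (-20*w**3 - 5*w)/(4*w**4 + 2*w**2 + 8), which equals f(w).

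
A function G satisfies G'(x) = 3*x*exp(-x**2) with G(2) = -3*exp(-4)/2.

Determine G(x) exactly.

G'(x) matches the chain-rule pattern g'(h)*h' with inner function h(x) = -x**2; substituting u = h(x) collapses the integral.
A general antiderivative is -3*exp(-x**2)/2 + C.
The condition gives C = -3*exp(-4)/2 - (-3*exp(-4)/2) = 0.
So G(x) = -3*exp(-x**2)/2.
Check: d/dx[-3*exp(-x**2)/2] = 3*x*exp(-x**2) = G'(x).

G(x) = -3*exp(-x**2)/2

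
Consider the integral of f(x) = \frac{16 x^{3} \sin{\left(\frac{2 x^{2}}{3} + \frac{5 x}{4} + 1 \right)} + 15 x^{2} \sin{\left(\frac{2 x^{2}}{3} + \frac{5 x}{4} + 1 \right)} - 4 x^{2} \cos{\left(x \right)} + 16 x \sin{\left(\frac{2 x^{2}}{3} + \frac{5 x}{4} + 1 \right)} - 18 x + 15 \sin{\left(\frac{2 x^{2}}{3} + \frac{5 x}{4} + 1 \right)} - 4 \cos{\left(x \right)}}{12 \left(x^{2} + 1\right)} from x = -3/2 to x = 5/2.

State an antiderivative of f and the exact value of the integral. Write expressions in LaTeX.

Antiderivative: F(x) = \frac{- 9 \log{\left(x^{2} + 1 \right)} - 4 \sin{\left(x \right)} - 12 \cos{\left(\frac{2 x^{2}}{3} + \frac{5 x}{4} + 1 \right)}}{12}; value = - \frac{3 \log{\left(\frac{29}{4} \right)}}{4} - \frac{\sin{\left(\frac{3}{2} \right)}}{3} - \frac{\sin{\left(\frac{5}{2} \right)}}{3} - \cos{\left(\frac{199}{24} \right)} + \cos{\left(\frac{5}{8} \right)} + \frac{3 \log{\left(\frac{13}{4} \right)}}{4}

Recover f(x) by differentiating a candidate F(x); any mismatch rules it out.
F(x) = \frac{- 9 \log{\left(x^{2} + 1 \right)} - 4 \sin{\left(x \right)} - 12 \cos{\left(\frac{2 x^{2}}{3} + \frac{5 x}{4} + 1 \right)}}{12} is an antiderivative of f.
Check: d/dx[\frac{- 9 \log{\left(x^{2} + 1 \right)} - 4 \sin{\left(x \right)} - 12 \cos{\left(\frac{2 x^{2}}{3} + \frac{5 x}{4} + 1 \right)}}{12}] = \frac{16 x^{3} \sin{\left(\frac{2 x^{2}}{3} + \frac{5 x}{4} + 1 \right)} + 15 x^{2} \sin{\left(\frac{2 x^{2}}{3} + \frac{5 x}{4} + 1 \right)} - 4 x^{2} \cos{\left(x \right)} + 16 x \sin{\left(\frac{2 x^{2}}{3} + \frac{5 x}{4} + 1 \right)} - 18 x + 15 \sin{\left(\frac{2 x^{2}}{3} + \frac{5 x}{4} + 1 \right)} - 4 \cos{\left(x \right)}}{12 x^{2} + 12}, which equals f(x).
F(5/2) = - \frac{3 \log{\left(\frac{29}{4} \right)}}{4} - \frac{\sin{\left(\frac{5}{2} \right)}}{3} - \cos{\left(\frac{199}{24} \right)}; F(-3/2) = - \frac{3 \log{\left(\frac{13}{4} \right)}}{4} - \cos{\left(\frac{5}{8} \right)} + \frac{\sin{\left(\frac{3}{2} \right)}}{3}.
Integral = F(5/2) - F(-3/2) = - \frac{3 \log{\left(\frac{29}{4} \right)}}{4} - \frac{\sin{\left(\frac{3}{2} \right)}}{3} - \frac{\sin{\left(\frac{5}{2} \right)}}{3} - \cos{\left(\frac{199}{24} \right)} + \cos{\left(\frac{5}{8} \right)} + \frac{3 \log{\left(\frac{13}{4} \right)}}{4}.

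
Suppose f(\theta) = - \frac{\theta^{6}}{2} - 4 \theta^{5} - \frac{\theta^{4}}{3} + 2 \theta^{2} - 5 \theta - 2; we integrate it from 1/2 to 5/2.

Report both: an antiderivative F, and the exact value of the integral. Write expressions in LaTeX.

Antiderivative: F(\theta) = \frac{\theta \left(- 15 \theta^{6} - 140 \theta^{5} - 14 \theta^{4} + 140 \theta^{2} - 525 \theta - 420\right)}{210}; value = - \frac{496207}{2240}

The integrand splits into summands that can be handled one at a time.
F(\theta) = \frac{\theta \left(- 15 \theta^{6} - 140 \theta^{5} - 14 \theta^{4} + 140 \theta^{2} - 525 \theta - 420\right)}{210} is an antiderivative of f.
Check: d/d\theta[\frac{\theta \left(- 15 \theta^{6} - 140 \theta^{5} - 14 \theta^{4} + 140 \theta^{2} - 525 \theta - 420\right)}{210}] = - \frac{\theta^{6}}{2} - 4 \theta^{5} - \frac{\theta^{4}}{3} + 2 \theta^{2} - 5 \theta - 2 = f(\theta).
F(5/2) = - \frac{1199255}{5376}; F(1/2) = - \frac{41791}{26880}.
Integral = F(5/2) - F(1/2) = - \frac{496207}{2240}.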